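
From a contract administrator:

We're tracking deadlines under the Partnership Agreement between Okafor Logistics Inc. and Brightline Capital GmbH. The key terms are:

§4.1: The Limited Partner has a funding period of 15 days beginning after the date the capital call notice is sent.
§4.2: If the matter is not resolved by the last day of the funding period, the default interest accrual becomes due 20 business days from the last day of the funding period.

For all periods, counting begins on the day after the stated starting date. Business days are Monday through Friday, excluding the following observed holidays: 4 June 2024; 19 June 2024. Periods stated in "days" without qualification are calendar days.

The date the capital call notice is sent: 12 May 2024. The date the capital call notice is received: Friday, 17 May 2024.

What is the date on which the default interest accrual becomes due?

26 June 2024

The last day of the funding period: 12 May 2024 + 15 days = 27 May 2024.
The date on which the default interest accrual becomes due: 20 business days after Monday, 27 May 2024, skipping weekends and the listed holidays on Jun 4, Jun 19 — May 28, May 29, May 30, May 31, …, Jun 24, Jun 25, Jun 26 — lands on Wednesday, 26 June 2024.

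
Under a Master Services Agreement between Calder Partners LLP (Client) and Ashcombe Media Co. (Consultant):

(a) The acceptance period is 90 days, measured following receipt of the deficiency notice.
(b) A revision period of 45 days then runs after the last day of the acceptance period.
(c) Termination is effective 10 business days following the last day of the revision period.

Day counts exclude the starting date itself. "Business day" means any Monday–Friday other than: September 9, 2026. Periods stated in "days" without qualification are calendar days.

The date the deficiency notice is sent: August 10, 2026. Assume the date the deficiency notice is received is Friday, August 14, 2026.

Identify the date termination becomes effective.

Adding 90 calendar days to August 14, 2026 gives November 12, 2026, which is the last day of the acceptance period.
The last day of the revision period: 45 calendar days after November 12, 2026 is December 27, 2026.
The date termination becomes effective: counting 10 business days from Sunday, December 27, 2026 (Dec 28, Dec 29, Dec 30, Dec 31, Jan 1, Jan 4, Jan 5, Jan 6, Jan 7, Jan 8, skipping weekends) reaches Friday, January 8, 2027.

January 8, 2027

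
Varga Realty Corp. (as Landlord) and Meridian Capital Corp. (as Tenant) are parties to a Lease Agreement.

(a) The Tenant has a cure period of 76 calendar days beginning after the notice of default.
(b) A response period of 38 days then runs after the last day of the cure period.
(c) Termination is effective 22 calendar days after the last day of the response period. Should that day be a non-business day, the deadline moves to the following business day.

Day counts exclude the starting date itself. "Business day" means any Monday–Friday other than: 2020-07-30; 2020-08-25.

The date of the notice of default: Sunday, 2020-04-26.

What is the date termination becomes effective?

Adding 76 calendar days to 2020-04-26 gives 2020-07-11, which is the last day of the cure period.
The last day of the response period: 38 calendar days after 2020-07-11 is 2020-08-18.
Adding 22 calendar days to 2020-08-18 gives 2020-09-09, which is the date termination becomes effective. 2020-09-09 is a Wednesday and is not a listed holiday, so no roll-forward applies.

2020-09-09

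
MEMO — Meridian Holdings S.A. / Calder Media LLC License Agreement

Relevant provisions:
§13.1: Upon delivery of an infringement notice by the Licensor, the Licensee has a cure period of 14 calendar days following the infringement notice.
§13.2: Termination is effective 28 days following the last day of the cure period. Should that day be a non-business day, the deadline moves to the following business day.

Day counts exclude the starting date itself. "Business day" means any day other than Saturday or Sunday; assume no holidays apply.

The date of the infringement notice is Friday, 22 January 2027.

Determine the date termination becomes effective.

Adding 14 calendar days to 22 January 2027 gives 5 February 2027, which is the last day of the cure period.
The date termination becomes effective: 28 calendar days after 5 February 2027 is 5 March 2027. 5 March 2027 is a Friday, so no roll-forward applies.

5 March 2027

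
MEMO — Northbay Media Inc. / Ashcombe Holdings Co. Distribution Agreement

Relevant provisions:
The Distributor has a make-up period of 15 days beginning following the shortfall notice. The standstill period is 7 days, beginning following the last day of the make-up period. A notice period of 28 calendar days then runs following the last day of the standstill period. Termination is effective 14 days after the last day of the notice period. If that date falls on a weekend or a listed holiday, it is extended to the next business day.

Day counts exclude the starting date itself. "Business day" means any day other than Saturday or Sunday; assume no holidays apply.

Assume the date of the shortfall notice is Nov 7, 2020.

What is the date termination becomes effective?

Adding 15 calendar days to Nov 7, 2020 gives Nov 22, 2020, which is the last day of the make-up period.
The last day of the standstill period: 7 calendar days after Nov 22, 2020 is Nov 29, 2020.
Adding 28 calendar days to Nov 29, 2020 gives Dec 27, 2020, which is the last day of the notice period.
The date termination becomes effective: 14 calendar days after Dec 27, 2020 is Jan 10, 2021. That falls on a Sunday, so it rolls to the next business day, Monday, Jan 11, 2021.

Jan 11, 2021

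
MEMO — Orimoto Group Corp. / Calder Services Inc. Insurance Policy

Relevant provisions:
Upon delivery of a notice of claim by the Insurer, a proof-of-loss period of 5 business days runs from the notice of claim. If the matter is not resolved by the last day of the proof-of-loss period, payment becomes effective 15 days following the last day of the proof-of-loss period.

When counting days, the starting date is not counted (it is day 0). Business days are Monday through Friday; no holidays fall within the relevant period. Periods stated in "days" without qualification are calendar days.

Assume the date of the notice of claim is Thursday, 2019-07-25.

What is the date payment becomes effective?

From Thursday, 2019-07-25, 5 business days (Jul 26, Jul 29, Jul 30, Jul 31, Aug 1, skipping weekends) brings us to Thursday, 2019-08-01, which is the last day of the proof-of-loss period.
Adding 15 calendar days to 2019-08-01 gives 2019-08-16, which is the date payment becomes effective.

2019-08-16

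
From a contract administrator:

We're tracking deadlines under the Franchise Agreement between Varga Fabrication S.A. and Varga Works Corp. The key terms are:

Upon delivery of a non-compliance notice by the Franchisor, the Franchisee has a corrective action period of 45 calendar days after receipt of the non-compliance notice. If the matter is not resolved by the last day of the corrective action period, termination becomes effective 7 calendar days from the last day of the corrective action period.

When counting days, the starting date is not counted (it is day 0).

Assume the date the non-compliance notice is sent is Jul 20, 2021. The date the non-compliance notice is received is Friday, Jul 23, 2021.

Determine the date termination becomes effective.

The last day of the corrective action period: 45 calendar days after Jul 23, 2021 is Sep 6, 2021.
Adding 7 calendar days to Sep 6, 2021 gives Sep 13, 2021, which is the date termination becomes effective.

Sep 13, 2021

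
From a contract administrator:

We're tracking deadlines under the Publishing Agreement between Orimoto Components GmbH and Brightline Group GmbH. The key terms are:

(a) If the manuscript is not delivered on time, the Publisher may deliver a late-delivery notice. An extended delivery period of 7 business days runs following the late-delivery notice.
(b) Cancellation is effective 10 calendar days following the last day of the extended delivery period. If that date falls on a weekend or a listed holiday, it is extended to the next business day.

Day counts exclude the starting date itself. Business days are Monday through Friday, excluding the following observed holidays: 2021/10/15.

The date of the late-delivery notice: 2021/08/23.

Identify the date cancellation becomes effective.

2021/09/13

The last day of the extended delivery period: counting 7 business days from Monday, 2021/08/23 (Aug 24, Aug 25, Aug 26, Aug 27, Aug 30, Aug 31, Sep 1, skipping weekends) reaches Wednesday, 2021/09/01.
The date cancellation becomes effective: 2021/09/01 + 10 days = 2021/09/11. That falls on a Saturday, so it rolls to the next business day, Monday, 2021/09/13.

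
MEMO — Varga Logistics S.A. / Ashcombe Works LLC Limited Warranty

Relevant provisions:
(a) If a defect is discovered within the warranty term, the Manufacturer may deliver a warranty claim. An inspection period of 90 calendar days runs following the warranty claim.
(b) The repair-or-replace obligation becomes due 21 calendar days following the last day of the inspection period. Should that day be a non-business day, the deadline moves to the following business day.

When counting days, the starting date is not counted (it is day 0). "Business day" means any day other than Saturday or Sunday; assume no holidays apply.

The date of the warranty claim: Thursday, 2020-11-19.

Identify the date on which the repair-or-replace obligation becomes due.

2021-03-10

Adding 90 calendar days to 2020-11-19 gives 2021-02-17, which is the last day of the inspection period.
Adding 21 calendar days to 2021-02-17 gives 2021-03-10, which is the date on which the repair-or-replace obligation becomes due. 2021-03-10 is a Wednesday, so no roll-forward applies.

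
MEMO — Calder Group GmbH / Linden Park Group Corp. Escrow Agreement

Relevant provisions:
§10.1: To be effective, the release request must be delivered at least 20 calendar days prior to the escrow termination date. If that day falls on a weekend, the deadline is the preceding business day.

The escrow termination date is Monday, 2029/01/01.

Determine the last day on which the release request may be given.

2028/12/12

Counting back 20 calendar days from 2029/01/01 gives 2028/12/12. That is a Tuesday, so no adjustment is needed.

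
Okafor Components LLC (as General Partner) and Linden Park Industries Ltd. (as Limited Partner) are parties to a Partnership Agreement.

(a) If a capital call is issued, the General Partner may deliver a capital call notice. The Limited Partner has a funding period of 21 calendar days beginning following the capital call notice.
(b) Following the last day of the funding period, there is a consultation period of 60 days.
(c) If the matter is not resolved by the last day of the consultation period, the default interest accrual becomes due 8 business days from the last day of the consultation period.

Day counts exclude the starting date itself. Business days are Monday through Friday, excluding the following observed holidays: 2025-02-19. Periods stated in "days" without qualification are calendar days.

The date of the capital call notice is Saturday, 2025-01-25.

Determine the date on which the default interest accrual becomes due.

The last day of the funding period: 2025-01-25 + 21 days = 2025-02-15.
The last day of the consultation period: 2025-02-15 + 60 days = 2025-04-16.
The date on which the default interest accrual becomes due: counting 8 business days from Wednesday, 2025-04-16 (Apr 17, Apr 18, Apr 21, Apr 22, Apr 23, Apr 24, Apr 25, Apr 28, skipping weekends) reaches Monday, 2025-04-28.

2025-04-28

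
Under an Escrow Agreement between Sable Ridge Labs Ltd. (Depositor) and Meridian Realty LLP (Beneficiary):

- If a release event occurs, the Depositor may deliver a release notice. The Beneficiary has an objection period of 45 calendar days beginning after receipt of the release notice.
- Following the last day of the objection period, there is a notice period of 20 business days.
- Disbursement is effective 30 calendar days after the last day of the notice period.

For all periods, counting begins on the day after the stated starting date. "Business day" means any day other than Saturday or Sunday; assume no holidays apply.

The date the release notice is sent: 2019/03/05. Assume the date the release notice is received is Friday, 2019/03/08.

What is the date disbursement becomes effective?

The last day of the objection period: 2019/03/08 + 45 days = 2019/04/22.
From Monday, 2019/04/22, 20 business days (Apr 23, Apr 24, Apr 25, Apr 26, …, May 16, May 17, May 20, skipping weekends) brings us to Monday, 2019/05/20, which is the last day of the notice period.
The date disbursement becomes effective: 2019/05/20 + 30 days = 2019/06/19.

2019/06/19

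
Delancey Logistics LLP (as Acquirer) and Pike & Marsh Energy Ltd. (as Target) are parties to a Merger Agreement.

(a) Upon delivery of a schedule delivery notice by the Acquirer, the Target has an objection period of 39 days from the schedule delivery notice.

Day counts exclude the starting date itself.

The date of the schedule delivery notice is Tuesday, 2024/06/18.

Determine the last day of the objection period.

The last day of the objection period: 39 calendar days after 2024/06/18 is 2024/07/27.

2024/07/27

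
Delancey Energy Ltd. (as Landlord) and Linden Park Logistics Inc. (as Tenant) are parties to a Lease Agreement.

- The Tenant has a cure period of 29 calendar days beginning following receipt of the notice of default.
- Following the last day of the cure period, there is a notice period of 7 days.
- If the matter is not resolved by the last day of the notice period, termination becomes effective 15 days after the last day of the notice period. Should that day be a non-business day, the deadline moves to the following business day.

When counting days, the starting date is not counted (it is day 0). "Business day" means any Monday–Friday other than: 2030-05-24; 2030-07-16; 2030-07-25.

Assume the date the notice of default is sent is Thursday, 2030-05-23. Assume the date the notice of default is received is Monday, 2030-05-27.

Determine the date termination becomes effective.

2030-07-17

The last day of the cure period: 29 calendar days after 2030-05-27 is 2030-06-25.
Adding 7 calendar days to 2030-06-25 gives 2030-07-02, which is the last day of the notice period.
Adding 15 calendar days to 2030-07-02 gives 2030-07-17, which is the date termination becomes effective. 2030-07-17 is a Wednesday and is not a listed holiday, so no roll-forward applies.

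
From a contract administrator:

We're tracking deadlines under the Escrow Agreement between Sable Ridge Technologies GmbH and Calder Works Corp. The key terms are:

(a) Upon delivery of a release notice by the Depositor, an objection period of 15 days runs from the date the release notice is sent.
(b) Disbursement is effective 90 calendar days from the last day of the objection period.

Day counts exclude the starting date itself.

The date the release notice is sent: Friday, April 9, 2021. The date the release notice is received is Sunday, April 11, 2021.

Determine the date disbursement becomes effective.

July 23, 2021

The last day of the objection period: 15 calendar days after April 9, 2021 is April 24, 2021.
The date disbursement becomes effective: April 24, 2021 + 90 days = July 23, 2021.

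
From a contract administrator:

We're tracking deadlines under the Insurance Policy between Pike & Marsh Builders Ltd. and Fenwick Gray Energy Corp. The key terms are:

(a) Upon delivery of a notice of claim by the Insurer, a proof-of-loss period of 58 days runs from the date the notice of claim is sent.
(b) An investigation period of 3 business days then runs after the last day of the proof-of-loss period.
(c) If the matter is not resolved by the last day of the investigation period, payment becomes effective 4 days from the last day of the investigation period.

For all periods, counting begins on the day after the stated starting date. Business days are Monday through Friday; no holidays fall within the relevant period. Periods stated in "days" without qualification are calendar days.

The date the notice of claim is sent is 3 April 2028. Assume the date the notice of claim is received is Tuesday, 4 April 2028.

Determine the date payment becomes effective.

9 June 2028

Adding 58 calendar days to 3 April 2028 gives 31 May 2028, which is the last day of the proof-of-loss period.
The last day of the investigation period: counting 3 business days from Wednesday, 31 May 2028 (Jun 1, Jun 2, Jun 5, skipping weekends) reaches Monday, 5 June 2028.
The date payment becomes effective: 5 June 2028 + 4 days = 9 June 2028.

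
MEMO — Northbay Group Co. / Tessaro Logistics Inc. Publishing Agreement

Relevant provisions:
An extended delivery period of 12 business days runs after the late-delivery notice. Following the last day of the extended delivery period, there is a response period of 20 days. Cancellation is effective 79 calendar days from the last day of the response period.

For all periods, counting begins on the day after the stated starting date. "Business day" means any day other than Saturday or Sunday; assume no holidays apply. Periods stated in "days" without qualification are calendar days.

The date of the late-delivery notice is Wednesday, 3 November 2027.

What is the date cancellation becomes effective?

The last day of the extended delivery period: 12 business days after Wednesday, 3 November 2027, skipping weekends — Nov 4, Nov 5, Nov 8, Nov 9, …, Nov 17, Nov 18, Nov 19 — lands on Friday, 19 November 2027.
The last day of the response period: 19 November 2027 + 20 days = 9 December 2027.
The date cancellation becomes effective: 79 calendar days after 9 December 2027 is 26 February 2028.

26 February 2028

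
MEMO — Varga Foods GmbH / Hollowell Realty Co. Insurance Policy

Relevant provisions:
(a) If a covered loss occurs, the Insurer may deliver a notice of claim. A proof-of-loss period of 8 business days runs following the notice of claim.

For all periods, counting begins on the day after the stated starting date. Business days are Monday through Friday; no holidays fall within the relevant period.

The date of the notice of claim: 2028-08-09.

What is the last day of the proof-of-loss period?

2028-08-21

The last day of the proof-of-loss period: 8 business days after Wednesday, 2028-08-09, skipping weekends — Aug 10, Aug 11, Aug 14, Aug 15, Aug 16, Aug 17, Aug 18, Aug 21 — lands on Monday, 2028-08-21.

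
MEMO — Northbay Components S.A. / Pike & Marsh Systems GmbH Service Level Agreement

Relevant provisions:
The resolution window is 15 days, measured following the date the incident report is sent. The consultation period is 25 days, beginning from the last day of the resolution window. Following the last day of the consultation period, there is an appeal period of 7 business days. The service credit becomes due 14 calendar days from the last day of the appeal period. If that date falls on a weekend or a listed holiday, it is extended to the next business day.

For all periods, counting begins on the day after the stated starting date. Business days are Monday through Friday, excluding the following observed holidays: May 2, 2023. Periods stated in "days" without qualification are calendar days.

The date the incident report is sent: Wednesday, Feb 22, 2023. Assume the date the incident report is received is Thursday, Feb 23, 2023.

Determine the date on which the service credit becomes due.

Apr 26, 2023

The last day of the resolution window: Feb 22, 2023 + 15 days = Mar 9, 2023.
Adding 25 calendar days to Mar 9, 2023 gives Apr 3, 2023, which is the last day of the consultation period.
The last day of the appeal period: 7 business days after Monday, Apr 3, 2023, skipping weekends — Apr 4, Apr 5, Apr 6, Apr 7, Apr 10, Apr 11, Apr 12 — lands on Wednesday, Apr 12, 2023.
The date on which the service credit becomes due: Apr 12, 2023 + 14 days = Apr 26, 2023. Apr 26, 2023 is a Wednesday and is not a listed holiday, so no roll-forward applies.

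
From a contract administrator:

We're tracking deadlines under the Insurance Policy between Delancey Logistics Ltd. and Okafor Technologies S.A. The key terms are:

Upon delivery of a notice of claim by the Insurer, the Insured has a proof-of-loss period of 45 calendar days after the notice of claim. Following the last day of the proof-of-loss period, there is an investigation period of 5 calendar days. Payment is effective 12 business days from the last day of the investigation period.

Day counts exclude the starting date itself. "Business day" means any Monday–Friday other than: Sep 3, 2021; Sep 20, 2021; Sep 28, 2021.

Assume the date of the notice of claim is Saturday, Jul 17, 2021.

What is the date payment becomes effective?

Sep 22, 2021

The last day of the proof-of-loss period: 45 calendar days after Jul 17, 2021 is Aug 31, 2021.
Adding 5 calendar days to Aug 31, 2021 gives Sep 5, 2021, which is the last day of the investigation period.
From Sunday, Sep 5, 2021, 12 business days (Sep 6, Sep 7, Sep 8, Sep 9, …, Sep 17, Sep 21, Sep 22, skipping weekends and the listed holiday on Sep 20) brings us to Wednesday, Sep 22, 2021, which is the date payment becomes effective.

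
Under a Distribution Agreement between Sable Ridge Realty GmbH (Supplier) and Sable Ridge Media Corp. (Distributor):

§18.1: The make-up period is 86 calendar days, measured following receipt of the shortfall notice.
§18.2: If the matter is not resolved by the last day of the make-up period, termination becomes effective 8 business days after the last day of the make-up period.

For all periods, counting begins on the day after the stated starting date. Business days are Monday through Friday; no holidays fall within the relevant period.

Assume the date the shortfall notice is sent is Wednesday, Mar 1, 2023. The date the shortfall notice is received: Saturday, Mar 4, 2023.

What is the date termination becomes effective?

The last day of the make-up period: Mar 4, 2023 + 86 days = May 29, 2023.
The date termination becomes effective: 8 business days after Monday, May 29, 2023, skipping weekends — May 30, May 31, Jun 1, Jun 2, Jun 5, Jun 6, Jun 7, Jun 8 — lands on Thursday, Jun 8, 2023.

Jun 8, 2023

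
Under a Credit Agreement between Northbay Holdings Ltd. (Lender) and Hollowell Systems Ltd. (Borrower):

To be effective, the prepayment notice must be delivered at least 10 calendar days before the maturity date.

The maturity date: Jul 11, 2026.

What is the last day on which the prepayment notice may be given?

Jul 1, 2026

Counting back 10 calendar days from Jul 11, 2026 gives Jul 1, 2026.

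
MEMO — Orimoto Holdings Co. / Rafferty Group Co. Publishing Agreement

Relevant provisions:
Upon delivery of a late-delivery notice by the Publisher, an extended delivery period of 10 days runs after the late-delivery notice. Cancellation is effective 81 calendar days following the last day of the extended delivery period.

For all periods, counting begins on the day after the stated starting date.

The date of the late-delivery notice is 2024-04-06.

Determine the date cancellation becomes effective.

The last day of the extended delivery period: 10 calendar days after 2024-04-06 is 2024-04-16.
Adding 81 calendar days to 2024-04-16 gives 2024-07-06, which is the date cancellation becomes effective.

2024-07-06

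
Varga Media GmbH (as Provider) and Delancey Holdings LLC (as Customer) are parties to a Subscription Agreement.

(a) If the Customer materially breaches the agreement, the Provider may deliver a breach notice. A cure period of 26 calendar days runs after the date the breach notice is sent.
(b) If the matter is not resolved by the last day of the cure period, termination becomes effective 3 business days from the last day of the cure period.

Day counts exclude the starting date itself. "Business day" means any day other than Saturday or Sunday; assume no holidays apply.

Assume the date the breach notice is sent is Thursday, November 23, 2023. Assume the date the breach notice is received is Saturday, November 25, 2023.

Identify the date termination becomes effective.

December 22, 2023

The last day of the cure period: November 23, 2023 + 26 days = December 19, 2023.
From Tuesday, December 19, 2023, 3 business days (Dec 20, Dec 21, Dec 22, skipping weekends) brings us to Friday, December 22, 2023, which is the date termination becomes effective.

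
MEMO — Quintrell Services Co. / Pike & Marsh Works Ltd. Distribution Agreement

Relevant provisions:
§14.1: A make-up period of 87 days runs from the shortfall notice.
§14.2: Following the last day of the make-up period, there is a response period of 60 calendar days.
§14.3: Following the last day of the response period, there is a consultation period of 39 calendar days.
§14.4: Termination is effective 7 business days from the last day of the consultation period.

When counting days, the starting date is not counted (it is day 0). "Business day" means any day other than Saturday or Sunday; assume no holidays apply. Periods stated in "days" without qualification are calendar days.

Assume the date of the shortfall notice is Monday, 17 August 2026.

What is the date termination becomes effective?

2 March 2027

The last day of the make-up period: 17 August 2026 + 87 days = 12 November 2026.
The last day of the response period: 60 calendar days after 12 November 2026 is 11 January 2027.
The last day of the consultation period: 11 January 2027 + 39 days = 19 February 2027.
The date termination becomes effective: counting 7 business days from Friday, 19 February 2027 (Feb 22, Feb 23, Feb 24, Feb 25, Feb 26, Mar 1, Mar 2, skipping weekends) reaches Tuesday, 2 March 2027.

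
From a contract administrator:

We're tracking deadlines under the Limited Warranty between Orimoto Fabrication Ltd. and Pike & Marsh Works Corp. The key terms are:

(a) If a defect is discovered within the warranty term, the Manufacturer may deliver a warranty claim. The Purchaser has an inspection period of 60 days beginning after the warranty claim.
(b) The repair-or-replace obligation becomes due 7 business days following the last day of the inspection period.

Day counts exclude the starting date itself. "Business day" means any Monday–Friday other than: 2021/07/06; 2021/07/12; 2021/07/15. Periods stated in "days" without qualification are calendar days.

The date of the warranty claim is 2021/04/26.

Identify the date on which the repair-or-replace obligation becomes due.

The last day of the inspection period: 2021/04/26 + 60 days = 2021/06/25.
The date on which the repair-or-replace obligation becomes due: 7 business days after Friday, 2021/06/25, skipping weekends and the listed holiday on Jul 6 — Jun 28, Jun 29, Jun 30, Jul 1, Jul 2, Jul 5, Jul 7 — lands on Wednesday, 2021/07/07.

2021/07/07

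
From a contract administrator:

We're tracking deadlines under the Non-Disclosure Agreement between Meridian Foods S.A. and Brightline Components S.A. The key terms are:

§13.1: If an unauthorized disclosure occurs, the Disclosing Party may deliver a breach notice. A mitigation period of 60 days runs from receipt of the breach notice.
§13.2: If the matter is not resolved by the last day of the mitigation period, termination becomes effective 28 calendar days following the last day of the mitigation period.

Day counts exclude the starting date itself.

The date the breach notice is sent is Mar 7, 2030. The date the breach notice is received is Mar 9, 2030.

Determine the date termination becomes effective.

Jun 5, 2030

The last day of the mitigation period: Mar 9, 2030 + 60 days = May 8, 2030.
The date termination becomes effective: May 8, 2030 + 28 days = Jun 5, 2030.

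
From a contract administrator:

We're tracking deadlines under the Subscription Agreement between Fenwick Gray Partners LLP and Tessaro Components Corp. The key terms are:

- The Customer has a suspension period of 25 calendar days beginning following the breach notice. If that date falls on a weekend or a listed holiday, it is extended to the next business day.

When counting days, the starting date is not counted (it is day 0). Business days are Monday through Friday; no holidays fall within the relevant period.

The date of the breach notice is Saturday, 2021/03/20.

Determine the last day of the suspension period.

Adding 25 calendar days to 2021/03/20 gives 2021/04/14, which is the last day of the suspension period. 2021/04/14 is a Wednesday, so no roll-forward applies.

2021/04/14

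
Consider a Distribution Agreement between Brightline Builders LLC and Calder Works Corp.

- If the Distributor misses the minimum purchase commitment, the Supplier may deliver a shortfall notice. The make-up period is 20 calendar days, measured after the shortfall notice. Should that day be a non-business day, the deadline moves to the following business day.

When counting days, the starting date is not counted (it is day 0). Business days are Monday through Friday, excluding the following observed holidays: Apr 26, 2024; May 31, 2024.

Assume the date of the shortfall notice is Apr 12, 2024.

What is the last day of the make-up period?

May 2, 2024

The last day of the make-up period: Apr 12, 2024 + 20 days = May 2, 2024. May 2, 2024 is a Thursday and is not a listed holiday, so no roll-forward applies.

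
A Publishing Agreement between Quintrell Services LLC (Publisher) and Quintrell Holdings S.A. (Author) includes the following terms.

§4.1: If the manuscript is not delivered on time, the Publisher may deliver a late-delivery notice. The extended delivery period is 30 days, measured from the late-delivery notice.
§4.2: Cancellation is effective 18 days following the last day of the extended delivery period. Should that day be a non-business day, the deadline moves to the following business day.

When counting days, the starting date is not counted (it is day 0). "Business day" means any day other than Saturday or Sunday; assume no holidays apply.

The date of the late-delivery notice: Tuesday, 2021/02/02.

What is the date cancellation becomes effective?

The last day of the extended delivery period: 30 calendar days after 2021/02/02 is 2021/03/04.
The date cancellation becomes effective: 2021/03/04 + 18 days = 2021/03/22. 2021/03/22 is a Monday, so no roll-forward applies.

2021/03/22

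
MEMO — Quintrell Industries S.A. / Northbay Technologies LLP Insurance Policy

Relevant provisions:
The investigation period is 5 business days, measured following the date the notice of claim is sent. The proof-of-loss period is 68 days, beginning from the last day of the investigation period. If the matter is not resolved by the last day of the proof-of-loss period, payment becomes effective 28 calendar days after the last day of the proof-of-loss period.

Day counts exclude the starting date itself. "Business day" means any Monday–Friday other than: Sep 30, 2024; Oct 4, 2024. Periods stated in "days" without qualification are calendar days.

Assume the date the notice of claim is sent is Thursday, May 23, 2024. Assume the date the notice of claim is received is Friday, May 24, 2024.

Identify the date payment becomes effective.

Sep 3, 2024

The last day of the investigation period: 5 business days after Thursday, May 23, 2024, skipping weekends — May 24, May 27, May 28, May 29, May 30 — lands on Thursday, May 30, 2024.
Adding 68 calendar days to May 30, 2024 gives Aug 6, 2024, which is the last day of the proof-of-loss period.
Adding 28 calendar days to Aug 6, 2024 gives Sep 3, 2024, which is the date payment becomes effective.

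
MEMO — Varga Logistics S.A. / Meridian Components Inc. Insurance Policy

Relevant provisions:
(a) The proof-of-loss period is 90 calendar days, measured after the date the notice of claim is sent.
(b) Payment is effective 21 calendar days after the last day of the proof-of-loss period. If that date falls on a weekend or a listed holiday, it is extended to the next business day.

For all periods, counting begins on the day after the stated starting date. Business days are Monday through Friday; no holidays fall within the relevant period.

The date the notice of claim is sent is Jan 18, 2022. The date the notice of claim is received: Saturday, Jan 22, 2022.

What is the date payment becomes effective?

May 9, 2022

The last day of the proof-of-loss period: Jan 18, 2022 + 90 days = Apr 18, 2022.
The date payment becomes effective: Apr 18, 2022 + 21 days = May 9, 2022. May 9, 2022 is a Monday, so no roll-forward applies.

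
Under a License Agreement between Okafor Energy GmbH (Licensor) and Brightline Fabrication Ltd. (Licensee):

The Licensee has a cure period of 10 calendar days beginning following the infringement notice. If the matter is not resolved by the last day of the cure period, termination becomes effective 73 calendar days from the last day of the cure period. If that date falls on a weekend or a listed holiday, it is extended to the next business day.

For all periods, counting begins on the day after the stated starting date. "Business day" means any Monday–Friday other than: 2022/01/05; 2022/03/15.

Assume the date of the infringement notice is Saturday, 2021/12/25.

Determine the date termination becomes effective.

2022/03/18

The last day of the cure period: 10 calendar days after 2021/12/25 is 2022/01/04.
The date termination becomes effective: 2022/01/04 + 73 days = 2022/03/18. 2022/03/18 is a Friday and is not a listed holiday, so no roll-forward applies.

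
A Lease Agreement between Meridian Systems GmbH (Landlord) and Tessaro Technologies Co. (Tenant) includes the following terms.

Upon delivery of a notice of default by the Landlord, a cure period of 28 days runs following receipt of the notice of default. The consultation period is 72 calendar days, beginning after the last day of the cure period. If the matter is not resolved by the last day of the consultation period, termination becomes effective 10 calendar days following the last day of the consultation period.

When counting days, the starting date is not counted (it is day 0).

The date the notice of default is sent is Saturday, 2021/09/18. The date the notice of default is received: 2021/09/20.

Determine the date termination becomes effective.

The last day of the cure period: 2021/09/20 + 28 days = 2021/10/18.
The last day of the consultation period: 2021/10/18 + 72 days = 2021/12/29.
Adding 10 calendar days to 2021/12/29 gives 2022/01/08, which is the date termination becomes effective.

2022/01/08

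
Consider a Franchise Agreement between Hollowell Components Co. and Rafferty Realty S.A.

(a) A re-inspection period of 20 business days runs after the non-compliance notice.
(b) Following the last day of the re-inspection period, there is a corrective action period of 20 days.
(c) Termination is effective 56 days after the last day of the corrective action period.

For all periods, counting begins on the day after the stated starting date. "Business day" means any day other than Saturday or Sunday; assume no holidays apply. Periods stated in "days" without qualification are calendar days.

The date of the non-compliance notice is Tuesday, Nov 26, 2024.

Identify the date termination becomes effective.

Mar 10, 2025

The last day of the re-inspection period: counting 20 business days from Tuesday, Nov 26, 2024 (Nov 27, Nov 28, Nov 29, Dec 2, …, Dec 20, Dec 23, Dec 24, skipping weekends) reaches Tuesday, Dec 24, 2024.
The last day of the corrective action period: 20 calendar days after Dec 24, 2024 is Jan 13, 2025.
The date termination becomes effective: 56 calendar days after Jan 13, 2025 is Mar 10, 2025.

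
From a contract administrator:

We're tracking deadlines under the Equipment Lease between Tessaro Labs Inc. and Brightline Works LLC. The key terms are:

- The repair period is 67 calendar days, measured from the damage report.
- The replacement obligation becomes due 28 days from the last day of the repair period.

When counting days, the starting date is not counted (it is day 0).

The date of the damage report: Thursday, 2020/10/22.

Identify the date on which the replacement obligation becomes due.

2021/01/25

The last day of the repair period: 2020/10/22 + 67 days = 2020/12/28.
The date on which the replacement obligation becomes due: 28 calendar days after 2020/12/28 is 2021/01/25.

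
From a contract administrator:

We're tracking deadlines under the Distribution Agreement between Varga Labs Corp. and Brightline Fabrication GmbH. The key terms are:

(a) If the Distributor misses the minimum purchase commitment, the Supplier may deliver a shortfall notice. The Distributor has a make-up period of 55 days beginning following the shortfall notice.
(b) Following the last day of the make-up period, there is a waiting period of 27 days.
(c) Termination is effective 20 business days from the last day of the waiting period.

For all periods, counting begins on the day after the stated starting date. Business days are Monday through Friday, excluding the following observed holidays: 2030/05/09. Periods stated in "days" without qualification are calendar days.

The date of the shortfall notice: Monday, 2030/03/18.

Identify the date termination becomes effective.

The last day of the make-up period: 2030/03/18 + 55 days = 2030/05/12.
The last day of the waiting period: 27 calendar days after 2030/05/12 is 2030/06/08.
The date termination becomes effective: 20 business days after Saturday, 2030/06/08, skipping weekends — Jun 10, Jun 11, Jun 12, Jun 13, …, Jul 3, Jul 4, Jul 5 — lands on Friday, 2030/07/05.

2030/07/05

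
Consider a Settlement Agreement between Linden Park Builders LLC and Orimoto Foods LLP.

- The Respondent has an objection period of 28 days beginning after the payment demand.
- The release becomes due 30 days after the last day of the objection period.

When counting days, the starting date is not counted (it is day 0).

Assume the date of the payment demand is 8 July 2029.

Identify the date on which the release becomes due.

4 September 2029

The last day of the objection period: 28 calendar days after 8 July 2029 is 5 August 2029.
The date on which the release becomes due: 30 calendar days after 5 August 2029 is 4 September 2029.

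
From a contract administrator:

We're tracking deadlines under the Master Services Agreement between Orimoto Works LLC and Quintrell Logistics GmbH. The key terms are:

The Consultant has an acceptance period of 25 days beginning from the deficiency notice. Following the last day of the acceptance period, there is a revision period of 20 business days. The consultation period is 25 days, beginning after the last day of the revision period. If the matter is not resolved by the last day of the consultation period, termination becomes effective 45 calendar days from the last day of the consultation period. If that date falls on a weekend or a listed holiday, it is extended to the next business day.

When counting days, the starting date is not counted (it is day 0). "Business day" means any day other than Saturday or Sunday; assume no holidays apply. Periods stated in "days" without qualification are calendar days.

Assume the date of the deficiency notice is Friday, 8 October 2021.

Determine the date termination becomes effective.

The last day of the acceptance period: 25 calendar days after 8 October 2021 is 2 November 2021.
The last day of the revision period: 20 business days after Tuesday, 2 November 2021, skipping weekends — Nov 3, Nov 4, Nov 5, Nov 8, …, Nov 26, Nov 29, Nov 30 — lands on Tuesday, 30 November 2021.
Adding 25 calendar days to 30 November 2021 gives 25 December 2021, which is the last day of the consultation period.
Adding 45 calendar days to 25 December 2021 gives 8 February 2022, which is the date termination becomes effective. 8 February 2022 is a Tuesday, so no roll-forward applies.

8 February 2022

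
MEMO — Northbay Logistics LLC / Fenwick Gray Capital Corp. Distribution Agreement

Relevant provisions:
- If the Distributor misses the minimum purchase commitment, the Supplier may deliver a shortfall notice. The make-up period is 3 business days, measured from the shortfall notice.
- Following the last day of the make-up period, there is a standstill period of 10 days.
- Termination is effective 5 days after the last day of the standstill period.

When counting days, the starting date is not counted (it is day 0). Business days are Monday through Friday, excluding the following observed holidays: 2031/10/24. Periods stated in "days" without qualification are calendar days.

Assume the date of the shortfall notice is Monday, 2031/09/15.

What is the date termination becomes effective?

2031/10/03

The last day of the make-up period: counting 3 business days from Monday, 2031/09/15 (Sep 16, Sep 17, Sep 18, skipping weekends) reaches Thursday, 2031/09/18.
The last day of the standstill period: 2031/09/18 + 10 days = 2031/09/28.
Adding 5 calendar days to 2031/09/28 gives 2031/10/03, which is the date termination becomes effective.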